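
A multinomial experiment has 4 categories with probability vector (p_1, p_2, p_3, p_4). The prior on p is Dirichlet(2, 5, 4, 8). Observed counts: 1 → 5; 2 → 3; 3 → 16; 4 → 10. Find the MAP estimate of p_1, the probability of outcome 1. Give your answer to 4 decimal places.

MAP estimate: 0.1224

The posterior is Dirichlet(αᵢ + nᵢ) = Dirichlet(7, 8, 20, 18).
For a Dirichlet(a₁,…,a_K) with all aᵢ > 1, the mode has j-th component (aⱼ − 1)/(Σaᵢ − K).
Here Σaᵢ = 53 and K = 4, so p_1 = (7 − 1)/(53 − 4) = 6/49 ≈ 0.1224.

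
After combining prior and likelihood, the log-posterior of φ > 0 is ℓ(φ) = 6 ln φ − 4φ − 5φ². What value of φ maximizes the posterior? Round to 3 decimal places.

φ̂_MAP = 0.600

ℓ'(φ) = 6/φ − 4 − 10φ. Setting this to zero and multiplying by φ: 10φ² + 4φ − 6 = 0.
φ = (−4 + √(4² + 4·10·6)) / (2·10) = (−4 + √256) / 20 = (−4 + 16)/20 = 3/5.
ℓ''(φ) = −6/φ² − 10 < 0, confirming a maximum.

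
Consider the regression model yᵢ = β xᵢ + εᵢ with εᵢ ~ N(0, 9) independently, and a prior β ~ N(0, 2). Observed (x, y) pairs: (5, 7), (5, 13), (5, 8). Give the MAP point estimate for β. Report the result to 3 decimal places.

β̂_MAP = 1.761

log p(β | y) = −Σ(yᵢ − βxᵢ)²/(2·9) − β²/(2·2) + const.
Setting the derivative to zero: Σxᵢ(yᵢ − βxᵢ)/9 − β/2 = 0, so β = Σxᵢyᵢ / (Σxᵢ² + σ²/τ²).
Σxᵢyᵢ = 5·7 + 5·13 + 5·8 = 140; Σxᵢ² = 75; σ²/τ² = 4.5.
β̂_MAP = 140 / (75 + 4.5) = 140/79.5 ≈ 1.761.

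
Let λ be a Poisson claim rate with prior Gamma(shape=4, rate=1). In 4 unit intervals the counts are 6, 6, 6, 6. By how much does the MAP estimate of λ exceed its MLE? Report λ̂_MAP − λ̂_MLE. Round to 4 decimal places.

Σxᵢ = 24. Posterior is Gamma(28, 5); MAP = (28−1)/5 = 27/5 ≈ 5.40000.
MLE = x̄ = 24/4 ≈ 6.00000.
Difference = 27/5 − 24/4 = -3/5 ≈ -0.6000.

MAP − MLE = -0.6000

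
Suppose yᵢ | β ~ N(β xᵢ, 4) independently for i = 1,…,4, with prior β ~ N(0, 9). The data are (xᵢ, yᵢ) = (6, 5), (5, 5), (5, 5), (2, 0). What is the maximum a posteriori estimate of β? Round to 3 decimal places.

log p(β | y) = −Σ(yᵢ − βxᵢ)²/(2·4) − β²/(2·9) + const.
Setting the derivative to zero: Σxᵢ(yᵢ − βxᵢ)/4 − β/9 = 0, so β = Σxᵢyᵢ / (Σxᵢ² + σ²/τ²).
Σxᵢyᵢ = 6·5 + 5·5 + 5·5 + 2·0 = 80; Σxᵢ² = 90; σ²/τ² = 4/9.
β̂_MAP = 80 / (90 + 4/9) = 80/(814/9) = 360/407 ≈ 0.885.

β̂_MAP = 0.885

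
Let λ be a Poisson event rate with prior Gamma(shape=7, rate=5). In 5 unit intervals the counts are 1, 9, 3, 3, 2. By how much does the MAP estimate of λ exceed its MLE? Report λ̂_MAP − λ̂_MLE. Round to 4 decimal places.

Σxᵢ = 18. Posterior is Gamma(25, 10); MAP = (25−1)/10 = 24/10 ≈ 2.40000.
MLE = x̄ = 18/5 ≈ 3.60000.
Difference = 24/10 − 18/5 = -6/5 ≈ -1.2000.

MAP − MLE = -1.2000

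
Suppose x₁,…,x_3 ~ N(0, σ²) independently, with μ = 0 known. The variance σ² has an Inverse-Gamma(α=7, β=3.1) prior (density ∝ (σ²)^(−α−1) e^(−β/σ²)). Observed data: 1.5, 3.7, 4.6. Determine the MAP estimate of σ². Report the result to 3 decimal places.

σ̂²_MAP = 2.279

Sum of squared deviations about the known mean: SS = (1.5−0)² + (3.7−0)² + (4.6−0)² = 37.1.
The Normal likelihood contributes (σ²)^(−n/2) exp(−SS/(2σ²)), so the posterior is Inverse-Gamma(α + n/2, β + SS/2) = Inverse-Gamma(8.5, 21.65).
The mode of Inverse-Gamma(a, b) is b/(a+1) = 21.65/9.5 ≈ 2.279.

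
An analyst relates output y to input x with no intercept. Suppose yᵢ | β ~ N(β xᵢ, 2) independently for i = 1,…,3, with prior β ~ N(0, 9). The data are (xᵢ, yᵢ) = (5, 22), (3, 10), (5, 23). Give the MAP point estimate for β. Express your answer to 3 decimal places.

β̂_MAP = 4.306

log p(β | y) = −Σ(yᵢ − βxᵢ)²/(2·2) − β²/(2·9) + const.
Setting the derivative to zero: Σxᵢ(yᵢ − βxᵢ)/2 − β/9 = 0, so β = Σxᵢyᵢ / (Σxᵢ² + σ²/τ²).
Σxᵢyᵢ = 5·22 + 3·10 + 5·23 = 255; Σxᵢ² = 59; σ²/τ² = 2/9.
β̂_MAP = 255 / (59 + 2/9) = 255/(533/9) = 2295/533 ≈ 4.306.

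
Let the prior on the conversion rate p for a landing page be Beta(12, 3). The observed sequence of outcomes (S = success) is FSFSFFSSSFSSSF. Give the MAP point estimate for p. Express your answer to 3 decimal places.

p̂_MAP = 0.704

Prior: Beta(12, 3).
Data: 8 successes in 14 trials (from the sequence). The binomial likelihood contributes p^8(1−p)^6, so the posterior is Beta(12+8, 3+6) = Beta(20, 9).
For Beta(a, b) with a, b > 1 the mode is (a−1)/(a+b−2) = 19/27 ≈ 0.704.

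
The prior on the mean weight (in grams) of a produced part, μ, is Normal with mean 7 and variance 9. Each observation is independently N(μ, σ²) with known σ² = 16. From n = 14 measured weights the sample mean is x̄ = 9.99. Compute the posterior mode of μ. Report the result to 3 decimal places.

n = 14, x̄ = 9.99.
For a Normal prior and Normal likelihood with known variance, the posterior is Normal; its mode equals its mean, the precision-weighted average.
Prior precision 1/σ₀² = 1/9; data precision n/σ² = 14/16 = 0.875.
μ̂ = ((1/9)·7 + 0.875·9.99) / (1/9 + 0.875) = (68537/7200)/(71/72) = 68537/7100 ≈ 9.653.

μ̂_MAP = 9.653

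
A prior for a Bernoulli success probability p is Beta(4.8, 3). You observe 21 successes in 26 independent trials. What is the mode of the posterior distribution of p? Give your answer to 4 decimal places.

p̂_MAP = 0.7799

Prior: Beta(4.8, 3).
Data: 21 successes in 26 trials. The binomial likelihood contributes p^21(1−p)^5, so the posterior is Beta(4.8+21, 3+5) = Beta(25.8, 8).
For Beta(a, b) with a, b > 1 the mode is (a−1)/(a+b−2) = 24.8/31.8 ≈ 0.7799.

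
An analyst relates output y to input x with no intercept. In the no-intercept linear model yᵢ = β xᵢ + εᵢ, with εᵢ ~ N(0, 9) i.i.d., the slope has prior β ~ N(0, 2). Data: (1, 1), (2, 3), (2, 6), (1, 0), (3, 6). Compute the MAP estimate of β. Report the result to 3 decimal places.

β̂_MAP = 1.574

log p(β | y) = −Σ(yᵢ − βxᵢ)²/(2·9) − β²/(2·2) + const.
Setting the derivative to zero: Σxᵢ(yᵢ − βxᵢ)/9 − β/2 = 0, so β = Σxᵢyᵢ / (Σxᵢ² + σ²/τ²).
Σxᵢyᵢ = 1·1 + 2·3 + 2·6 + 1·0 + 3·6 = 37; Σxᵢ² = 19; σ²/τ² = 4.5.
β̂_MAP = 37 / (19 + 4.5) = 37/23.5 ≈ 1.574.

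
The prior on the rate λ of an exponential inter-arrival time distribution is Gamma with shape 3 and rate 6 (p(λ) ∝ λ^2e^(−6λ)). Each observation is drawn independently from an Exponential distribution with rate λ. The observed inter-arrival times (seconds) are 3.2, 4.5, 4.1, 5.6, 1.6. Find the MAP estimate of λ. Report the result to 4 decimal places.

The Exponential(rate=λ) likelihood is ∝ λ^n e^(−λΣtᵢ). Here n = 5 and Σtᵢ = 3.2 + 4.5 + 4.1 + 5.6 + 1.6 = 19.
Posterior ∝ λ^2e^(−6λ) · λ^5e^(−19λ) = λ^7e^(−25λ), i.e. Gamma(8, 25).
Mode = (a−1)/b = 7/25 ≈ 0.2800.

λ̂_MAP = 0.2800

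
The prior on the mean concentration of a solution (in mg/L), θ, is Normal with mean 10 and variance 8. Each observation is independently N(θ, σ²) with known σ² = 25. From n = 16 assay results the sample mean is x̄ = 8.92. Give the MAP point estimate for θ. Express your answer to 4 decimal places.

n = 16, x̄ = 8.92.
For a Normal prior and Normal likelihood with known variance, the posterior is Normal; its mode equals its mean, the precision-weighted average.
Prior precision 1/σ₀² = 1/8 = 0.125; data precision n/σ² = 16/25 = 0.64.
θ̂ = (0.125·10 + 0.64·8.92) / (0.125 + 0.64) = 6.9588/0.765 = 3866/425 ≈ 9.0965.

θ̂_MAP = 9.0965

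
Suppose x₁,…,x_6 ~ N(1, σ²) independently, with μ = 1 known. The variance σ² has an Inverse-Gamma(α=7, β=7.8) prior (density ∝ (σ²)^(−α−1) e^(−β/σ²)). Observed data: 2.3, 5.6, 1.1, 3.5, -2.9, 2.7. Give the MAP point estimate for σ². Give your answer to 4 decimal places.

Sum of squared deviations about the known mean: SS = (2.3−1)² + (5.6−1)² + (1.1−1)² + (3.5−1)² + (-2.9−1)² + (2.7−1)² = 47.21.
The Normal likelihood contributes (σ²)^(−n/2) exp(−SS/(2σ²)), so the posterior is Inverse-Gamma(α + n/2, β + SS/2) = Inverse-Gamma(10, 31.405).
The mode of Inverse-Gamma(a, b) is b/(a+1) = 31.405/11 ≈ 2.8550.

σ̂²_MAP = 2.8550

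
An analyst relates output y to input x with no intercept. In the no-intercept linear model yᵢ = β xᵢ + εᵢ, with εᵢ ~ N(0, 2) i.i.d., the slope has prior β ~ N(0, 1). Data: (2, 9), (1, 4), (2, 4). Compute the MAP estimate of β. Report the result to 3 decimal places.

β̂_MAP = 2.727

log p(β | y) = −Σ(yᵢ − βxᵢ)²/(2·2) − β²/(2·1) + const.
Setting the derivative to zero: Σxᵢ(yᵢ − βxᵢ)/2 − β/1 = 0, so β = Σxᵢyᵢ / (Σxᵢ² + σ²/τ²).
Σxᵢyᵢ = 2·9 + 1·4 + 2·4 = 30; Σxᵢ² = 9; σ²/τ² = 2.
β̂_MAP = 30 / (9 + 2) = 30/11 ≈ 2.727.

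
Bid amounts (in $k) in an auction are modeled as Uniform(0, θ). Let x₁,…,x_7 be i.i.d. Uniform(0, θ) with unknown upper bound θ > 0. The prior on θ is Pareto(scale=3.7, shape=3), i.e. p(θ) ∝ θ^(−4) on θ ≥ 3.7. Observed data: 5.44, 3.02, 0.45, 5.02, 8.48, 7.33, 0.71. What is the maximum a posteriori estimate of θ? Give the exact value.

The Uniform(0, θ) likelihood is θ^(−n) for θ ≥ max(xᵢ), zero otherwise. Here max(xᵢ) = 8.48.
Posterior ∝ θ^(−4) · θ^(−7) = θ^(−11) on θ ≥ max(3.7, 8.48) = 8.48.
This density is strictly decreasing in θ, so the posterior mode lies at the lower boundary of the support.

θ̂_MAP = 8.48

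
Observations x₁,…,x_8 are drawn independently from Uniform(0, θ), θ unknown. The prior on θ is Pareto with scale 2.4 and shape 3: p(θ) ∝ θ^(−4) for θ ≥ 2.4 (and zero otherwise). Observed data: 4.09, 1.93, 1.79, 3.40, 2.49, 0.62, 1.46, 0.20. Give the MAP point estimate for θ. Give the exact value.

The Uniform(0, θ) likelihood is θ^(−n) for θ ≥ max(xᵢ), zero otherwise. Here max(xᵢ) = 4.09.
Posterior ∝ θ^(−4) · θ^(−8) = θ^(−12) on θ ≥ max(2.4, 4.09) = 4.09.
This density is strictly decreasing in θ, so the posterior mode lies at the lower boundary of the support.

θ̂_MAP = 4.09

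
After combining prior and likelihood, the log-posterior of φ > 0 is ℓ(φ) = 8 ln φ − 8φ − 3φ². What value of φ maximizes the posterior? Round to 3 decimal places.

ℓ'(φ) = 8/φ − 8 − 6φ. Setting this to zero and multiplying by φ: 6φ² + 8φ − 8 = 0.
φ = (−8 + √(8² + 4·6·8)) / (2·6) = (−8 + √256) / 12 = (−8 + 16)/12 = 2/3.
ℓ''(φ) = −8/φ² − 6 < 0, confirming a maximum.

φ̂_MAP = 0.667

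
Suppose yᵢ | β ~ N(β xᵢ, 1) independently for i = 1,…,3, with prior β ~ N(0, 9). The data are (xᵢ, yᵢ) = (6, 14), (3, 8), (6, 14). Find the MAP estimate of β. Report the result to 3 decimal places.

log p(β | y) = −Σ(yᵢ − βxᵢ)²/(2·1) − β²/(2·9) + const.
Setting the derivative to zero: Σxᵢ(yᵢ − βxᵢ)/1 − β/9 = 0, so β = Σxᵢyᵢ / (Σxᵢ² + σ²/τ²).
Σxᵢyᵢ = 6·14 + 3·8 + 6·14 = 192; Σxᵢ² = 81; σ²/τ² = 1/9.
β̂_MAP = 192 / (81 + 1/9) = 192/(730/9) = 864/365 ≈ 2.367.

β̂_MAP = 2.367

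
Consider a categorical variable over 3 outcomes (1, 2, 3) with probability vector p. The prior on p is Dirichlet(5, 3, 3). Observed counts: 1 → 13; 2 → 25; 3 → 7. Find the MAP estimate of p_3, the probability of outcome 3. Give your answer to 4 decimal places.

The posterior is Dirichlet(αᵢ + nᵢ) = Dirichlet(18, 28, 10).
For a Dirichlet(a₁,…,a_K) with all aᵢ > 1, the mode has j-th component (aⱼ − 1)/(Σaᵢ − K).
Here Σaᵢ = 56 and K = 3, so p_3 = (10 − 1)/(56 − 3) = 9/53 ≈ 0.1698.

MAP estimate: 0.1698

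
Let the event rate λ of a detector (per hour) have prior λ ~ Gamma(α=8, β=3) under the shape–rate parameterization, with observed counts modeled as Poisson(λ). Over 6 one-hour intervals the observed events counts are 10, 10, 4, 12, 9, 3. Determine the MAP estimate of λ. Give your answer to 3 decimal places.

λ̂_MAP = 6.111

Σxᵢ = 10+10+4+12+9+3 = 48, with n = 6.
Posterior ∝ λ^7e^(−3λ) · λ^48e^(−6λ) = λ^55e^(−9λ), i.e. Gamma(shape=56, rate=9).
The mode of a Gamma(a, b) with a ≥ 1 (shape–rate) is (a−1)/b = 55/9 ≈ 6.111.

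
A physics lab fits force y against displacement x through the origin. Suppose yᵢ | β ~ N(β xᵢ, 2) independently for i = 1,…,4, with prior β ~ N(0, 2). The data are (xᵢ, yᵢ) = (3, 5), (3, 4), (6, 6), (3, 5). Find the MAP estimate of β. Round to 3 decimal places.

β̂_MAP = 1.219

log p(β | y) = −Σ(yᵢ − βxᵢ)²/(2·2) − β²/(2·2) + const.
Setting the derivative to zero: Σxᵢ(yᵢ − βxᵢ)/2 − β/2 = 0, so β = Σxᵢyᵢ / (Σxᵢ² + σ²/τ²).
Σxᵢyᵢ = 3·5 + 3·4 + 6·6 + 3·5 = 78; Σxᵢ² = 63; σ²/τ² = 1.
β̂_MAP = 78 / (63 + 1) = 78/64 ≈ 1.219.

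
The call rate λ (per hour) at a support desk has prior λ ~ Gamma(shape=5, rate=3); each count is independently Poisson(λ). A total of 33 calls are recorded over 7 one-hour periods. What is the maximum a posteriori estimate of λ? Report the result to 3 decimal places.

λ̂_MAP = 3.700

Σxᵢ = 33, n = 7.
Posterior ∝ λ^4e^(−3λ) · λ^33e^(−7λ) = λ^37e^(−10λ), i.e. Gamma(shape=38, rate=10).
The mode of a Gamma(a, b) with a ≥ 1 (shape–rate) is (a−1)/b = 37/10 ≈ 3.700.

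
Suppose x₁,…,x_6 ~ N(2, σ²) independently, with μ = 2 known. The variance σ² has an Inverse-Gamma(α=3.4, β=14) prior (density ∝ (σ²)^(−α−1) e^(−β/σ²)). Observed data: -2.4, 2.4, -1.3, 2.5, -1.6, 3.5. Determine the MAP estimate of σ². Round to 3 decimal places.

Sum of squared deviations about the known mean: SS = (-2.4−2)² + (2.4−2)² + (-1.3−2)² + (2.5−2)² + (-1.6−2)² + (3.5−2)² = 45.87.
The Normal likelihood contributes (σ²)^(−n/2) exp(−SS/(2σ²)), so the posterior is Inverse-Gamma(α + n/2, β + SS/2) = Inverse-Gamma(6.4, 36.935).
The mode of Inverse-Gamma(a, b) is b/(a+1) = 36.935/7.4 ≈ 4.991.

σ̂²_MAP = 4.991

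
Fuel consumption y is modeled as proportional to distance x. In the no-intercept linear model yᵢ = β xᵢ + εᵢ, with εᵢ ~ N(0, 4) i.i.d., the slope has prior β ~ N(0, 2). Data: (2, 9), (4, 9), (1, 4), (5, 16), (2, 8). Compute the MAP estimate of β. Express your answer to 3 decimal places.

log p(β | y) = −Σ(yᵢ − βxᵢ)²/(2·4) − β²/(2·2) + const.
Setting the derivative to zero: Σxᵢ(yᵢ − βxᵢ)/4 − β/2 = 0, so β = Σxᵢyᵢ / (Σxᵢ² + σ²/τ²).
Σxᵢyᵢ = 2·9 + 4·9 + 1·4 + 5·16 + 2·8 = 154; Σxᵢ² = 50; σ²/τ² = 2.
β̂_MAP = 154 / (50 + 2) = 154/52 ≈ 2.962.

β̂_MAP = 2.962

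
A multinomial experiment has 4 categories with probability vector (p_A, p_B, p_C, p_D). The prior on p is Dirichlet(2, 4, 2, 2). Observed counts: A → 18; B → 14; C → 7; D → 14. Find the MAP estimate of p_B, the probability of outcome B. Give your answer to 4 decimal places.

The posterior is Dirichlet(αᵢ + nᵢ) = Dirichlet(20, 18, 9, 16).
For a Dirichlet(a₁,…,a_K) with all aᵢ > 1, the mode has j-th component (aⱼ − 1)/(Σaᵢ − K).
Here Σaᵢ = 63 and K = 4, so p_B = (18 − 1)/(63 − 4) = 17/59 ≈ 0.2881.

MAP estimate of p_B = 0.2881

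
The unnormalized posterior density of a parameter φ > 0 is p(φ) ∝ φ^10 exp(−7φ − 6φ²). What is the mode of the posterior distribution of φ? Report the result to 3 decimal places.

ℓ'(φ) = 10/φ − 7 − 12φ. Setting this to zero and multiplying by φ: 12φ² + 7φ − 10 = 0.
φ = (−7 + √(7² + 4·12·10)) / (2·12) = (−7 + √529) / 24 = (−7 + 23)/24 = 2/3.
ℓ''(φ) = −10/φ² − 12 < 0, confirming a maximum.

φ̂_MAP = 0.667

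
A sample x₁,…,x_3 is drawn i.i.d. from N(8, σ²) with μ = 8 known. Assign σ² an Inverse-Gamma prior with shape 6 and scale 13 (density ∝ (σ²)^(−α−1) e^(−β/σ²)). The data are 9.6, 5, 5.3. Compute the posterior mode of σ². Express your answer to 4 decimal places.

Sum of squared deviations about the known mean: SS = (9.6−8)² + (5−8)² + (5.3−8)² = 18.85.
The Normal likelihood contributes (σ²)^(−n/2) exp(−SS/(2σ²)), so the posterior is Inverse-Gamma(α + n/2, β + SS/2) = Inverse-Gamma(7.5, 22.425).
The mode of Inverse-Gamma(a, b) is b/(a+1) = 22.425/8.5 ≈ 2.6382.

σ̂²_MAP = 2.6382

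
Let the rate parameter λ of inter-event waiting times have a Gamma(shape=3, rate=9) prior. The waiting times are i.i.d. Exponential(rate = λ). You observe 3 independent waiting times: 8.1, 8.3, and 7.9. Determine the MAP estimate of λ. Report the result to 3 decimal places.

The Exponential(rate=λ) likelihood is ∝ λ^n e^(−λΣtᵢ). Here n = 3 and Σtᵢ = 8.1 + 8.3 + 7.9 = 24.3.
Posterior ∝ λ^2e^(−9λ) · λ^3e^(−24.3λ) = λ^5e^(−33.3λ), i.e. Gamma(6, 33.3).
Mode = (a−1)/b = 5/33.3 ≈ 0.150.

λ̂_MAP = 0.150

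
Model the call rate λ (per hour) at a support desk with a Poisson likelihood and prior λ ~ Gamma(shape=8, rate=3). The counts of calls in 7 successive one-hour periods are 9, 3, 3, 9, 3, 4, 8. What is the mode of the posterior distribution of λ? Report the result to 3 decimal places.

λ̂_MAP = 4.600

Σxᵢ = 9+3+3+9+3+4+8 = 39, with n = 7.
Posterior ∝ λ^7e^(−3λ) · λ^39e^(−7λ) = λ^46e^(−10λ), i.e. Gamma(shape=47, rate=10).
The mode of a Gamma(a, b) with a ≥ 1 (shape–rate) is (a−1)/b = 46/10 ≈ 4.600.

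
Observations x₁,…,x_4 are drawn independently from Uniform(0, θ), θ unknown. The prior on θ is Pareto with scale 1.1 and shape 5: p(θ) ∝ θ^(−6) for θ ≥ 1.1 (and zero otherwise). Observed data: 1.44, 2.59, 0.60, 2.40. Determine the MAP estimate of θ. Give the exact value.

θ̂_MAP = 2.59

The Uniform(0, θ) likelihood is θ^(−n) for θ ≥ max(xᵢ), zero otherwise. Here max(xᵢ) = 2.59.
Posterior ∝ θ^(−6) · θ^(−4) = θ^(−10) on θ ≥ max(1.1, 2.59) = 2.59.
This density is strictly decreasing in θ, so the posterior mode lies at the lower boundary of the support.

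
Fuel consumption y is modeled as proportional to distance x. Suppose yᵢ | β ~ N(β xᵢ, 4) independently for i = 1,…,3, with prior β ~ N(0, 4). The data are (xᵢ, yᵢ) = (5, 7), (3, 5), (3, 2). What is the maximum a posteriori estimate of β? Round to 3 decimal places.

β̂_MAP = 1.273

log p(β | y) = −Σ(yᵢ − βxᵢ)²/(2·4) − β²/(2·4) + const.
Setting the derivative to zero: Σxᵢ(yᵢ − βxᵢ)/4 − β/4 = 0, so β = Σxᵢyᵢ / (Σxᵢ² + σ²/τ²).
Σxᵢyᵢ = 5·7 + 3·5 + 3·2 = 56; Σxᵢ² = 43; σ²/τ² = 1.
β̂_MAP = 56 / (43 + 1) = 56/44 ≈ 1.273.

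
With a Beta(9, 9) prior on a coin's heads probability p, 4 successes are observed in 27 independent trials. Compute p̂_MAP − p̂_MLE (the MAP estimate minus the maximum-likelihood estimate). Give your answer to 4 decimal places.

Posterior is Beta(13, 32); MAP = (13−1)/(45−2) = 12/43 ≈ 0.27907.
MLE ignores the prior: p̂_MLE = k/n = 4/27 ≈ 0.14815.
Difference = 12/43 − 4/27 = 152/1161 ≈ 0.1309.

MAP − MLE = 0.1309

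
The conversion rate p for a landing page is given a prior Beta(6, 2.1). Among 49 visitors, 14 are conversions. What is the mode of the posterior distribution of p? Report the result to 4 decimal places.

p̂_MAP = 0.3448

Prior: Beta(6, 2.1).
Data: 14 successes in 49 trials. The binomial likelihood contributes p^14(1−p)^35, so the posterior is Beta(6+14, 2.1+35) = Beta(20, 37.1).
For Beta(a, b) with a, b > 1 the mode is (a−1)/(a+b−2) = 19/55.1 ≈ 0.3448.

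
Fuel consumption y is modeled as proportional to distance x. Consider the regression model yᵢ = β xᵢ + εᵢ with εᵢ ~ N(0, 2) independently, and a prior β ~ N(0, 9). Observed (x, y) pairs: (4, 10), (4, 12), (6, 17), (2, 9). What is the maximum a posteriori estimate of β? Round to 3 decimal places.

β̂_MAP = 2.880

log p(β | y) = −Σ(yᵢ − βxᵢ)²/(2·2) − β²/(2·9) + const.
Setting the derivative to zero: Σxᵢ(yᵢ − βxᵢ)/2 − β/9 = 0, so β = Σxᵢyᵢ / (Σxᵢ² + σ²/τ²).
Σxᵢyᵢ = 4·10 + 4·12 + 6·17 + 2·9 = 208; Σxᵢ² = 72; σ²/τ² = 2/9.
β̂_MAP = 208 / (72 + 2/9) = 208/(650/9) = 72/25 ≈ 2.880.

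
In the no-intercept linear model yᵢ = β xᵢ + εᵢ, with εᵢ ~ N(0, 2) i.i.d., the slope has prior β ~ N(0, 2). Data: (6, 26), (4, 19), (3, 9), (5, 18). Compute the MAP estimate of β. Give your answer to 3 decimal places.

β̂_MAP = 4.011

log p(β | y) = −Σ(yᵢ − βxᵢ)²/(2·2) − β²/(2·2) + const.
Setting the derivative to zero: Σxᵢ(yᵢ − βxᵢ)/2 − β/2 = 0, so β = Σxᵢyᵢ / (Σxᵢ² + σ²/τ²).
Σxᵢyᵢ = 6·26 + 4·19 + 3·9 + 5·18 = 349; Σxᵢ² = 86; σ²/τ² = 1.
β̂_MAP = 349 / (86 + 1) = 349/87 ≈ 4.011.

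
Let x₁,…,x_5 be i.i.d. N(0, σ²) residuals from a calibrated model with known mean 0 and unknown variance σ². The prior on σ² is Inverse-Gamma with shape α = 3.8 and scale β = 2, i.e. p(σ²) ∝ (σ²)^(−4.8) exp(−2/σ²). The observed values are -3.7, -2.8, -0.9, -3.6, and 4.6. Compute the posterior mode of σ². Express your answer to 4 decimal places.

σ̂²_MAP = 4.1411

Sum of squared deviations about the known mean: SS = (-3.7−0)² + (-2.8−0)² + (-0.9−0)² + (-3.6−0)² + (4.6−0)² = 56.46.
The Normal likelihood contributes (σ²)^(−n/2) exp(−SS/(2σ²)), so the posterior is Inverse-Gamma(α + n/2, β + SS/2) = Inverse-Gamma(6.3, 30.23).
The mode of Inverse-Gamma(a, b) is b/(a+1) = 30.23/7.3 ≈ 4.1411.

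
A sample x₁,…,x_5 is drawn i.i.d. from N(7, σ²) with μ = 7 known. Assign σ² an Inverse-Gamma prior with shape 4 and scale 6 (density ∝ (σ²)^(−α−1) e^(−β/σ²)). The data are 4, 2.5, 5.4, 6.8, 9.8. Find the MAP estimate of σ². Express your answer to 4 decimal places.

σ̂²_MAP = 3.4460

Sum of squared deviations about the known mean: SS = (4−7)² + (2.5−7)² + (5.4−7)² + (6.8−7)² + (9.8−7)² = 39.69.
The Normal likelihood contributes (σ²)^(−n/2) exp(−SS/(2σ²)), so the posterior is Inverse-Gamma(α + n/2, β + SS/2) = Inverse-Gamma(6.5, 25.845).
The mode of Inverse-Gamma(a, b) is b/(a+1) = 25.845/7.5 ≈ 3.4460.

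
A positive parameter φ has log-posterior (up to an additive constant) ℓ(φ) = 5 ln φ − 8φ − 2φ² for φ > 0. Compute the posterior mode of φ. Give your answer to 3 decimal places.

ℓ'(φ) = 5/φ − 8 − 4φ. Setting this to zero and multiplying by φ: 4φ² + 8φ − 5 = 0.
φ = (−8 + √(8² + 4·4·5)) / (2·4) = (−8 + √144) / 8 = (−8 + 12)/8 = 1/2.
ℓ''(φ) = −5/φ² − 4 < 0, confirming a maximum.

φ̂_MAP = 0.500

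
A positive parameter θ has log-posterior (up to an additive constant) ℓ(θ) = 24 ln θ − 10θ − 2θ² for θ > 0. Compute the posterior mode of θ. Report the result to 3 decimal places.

ℓ'(θ) = 24/θ − 10 − 4θ. Setting this to zero and multiplying by θ: 4θ² + 10θ − 24 = 0.
θ = (−10 + √(10² + 4·4·24)) / (2·4) = (−10 + √484) / 8 = (−10 + 22)/8 = 3/2.
ℓ''(θ) = −24/θ² − 4 < 0, confirming a maximum.

θ̂_MAP = 1.500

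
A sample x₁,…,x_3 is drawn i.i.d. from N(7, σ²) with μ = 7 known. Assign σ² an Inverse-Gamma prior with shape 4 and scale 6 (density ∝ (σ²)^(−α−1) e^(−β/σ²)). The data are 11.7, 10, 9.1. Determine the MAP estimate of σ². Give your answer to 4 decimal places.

σ̂²_MAP = 3.6538

Sum of squared deviations about the known mean: SS = (11.7−7)² + (10−7)² + (9.1−7)² = 35.5.
The Normal likelihood contributes (σ²)^(−n/2) exp(−SS/(2σ²)), so the posterior is Inverse-Gamma(α + n/2, β + SS/2) = Inverse-Gamma(5.5, 23.75).
The mode of Inverse-Gamma(a, b) is b/(a+1) = 23.75/6.5 ≈ 3.6538.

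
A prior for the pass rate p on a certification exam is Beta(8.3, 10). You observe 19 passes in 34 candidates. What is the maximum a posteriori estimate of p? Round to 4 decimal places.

Prior: Beta(8.3, 10).
Data: 19 successes in 34 trials. The binomial likelihood contributes p^19(1−p)^15, so the posterior is Beta(8.3+19, 10+15) = Beta(27.3, 25).
For Beta(a, b) with a, b > 1 the mode is (a−1)/(a+b−2) = 26.3/50.3 ≈ 0.5229.

p̂_MAP = 0.5229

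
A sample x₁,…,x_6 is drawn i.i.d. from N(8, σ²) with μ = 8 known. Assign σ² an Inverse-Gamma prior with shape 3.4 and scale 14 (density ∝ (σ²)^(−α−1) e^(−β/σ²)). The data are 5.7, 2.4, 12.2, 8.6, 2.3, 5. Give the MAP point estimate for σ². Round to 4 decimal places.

Sum of squared deviations about the known mean: SS = (5.7−8)² + (2.4−8)² + (12.2−8)² + (8.6−8)² + (2.3−8)² + (5−8)² = 96.14.
The Normal likelihood contributes (σ²)^(−n/2) exp(−SS/(2σ²)), so the posterior is Inverse-Gamma(α + n/2, β + SS/2) = Inverse-Gamma(6.4, 62.07).
The mode of Inverse-Gamma(a, b) is b/(a+1) = 62.07/7.4 ≈ 8.3878.

σ̂²_MAP = 8.3878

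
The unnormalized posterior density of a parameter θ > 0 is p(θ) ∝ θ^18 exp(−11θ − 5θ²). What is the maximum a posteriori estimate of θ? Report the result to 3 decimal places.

ℓ'(θ) = 18/θ − 11 − 10θ. Setting this to zero and multiplying by θ: 10θ² + 11θ − 18 = 0.
θ = (−11 + √(11² + 4·10·18)) / (2·10) = (−11 + √841) / 20 = (−11 + 29)/20 = 9/10.
ℓ''(θ) = −18/θ² − 10 < 0, confirming a maximum.

θ̂_MAP = 0.900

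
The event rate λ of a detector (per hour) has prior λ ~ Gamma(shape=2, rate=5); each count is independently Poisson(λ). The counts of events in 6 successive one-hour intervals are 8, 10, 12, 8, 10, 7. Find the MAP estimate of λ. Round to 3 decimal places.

λ̂_MAP = 5.091

Σxᵢ = 8+10+12+8+10+7 = 55, with n = 6.
Posterior ∝ λe^(−5λ) · λ^55e^(−6λ) = λ^56e^(−11λ), i.e. Gamma(shape=57, rate=11).
The mode of a Gamma(a, b) with a ≥ 1 (shape–rate) is (a−1)/b = 56/11 ≈ 5.091.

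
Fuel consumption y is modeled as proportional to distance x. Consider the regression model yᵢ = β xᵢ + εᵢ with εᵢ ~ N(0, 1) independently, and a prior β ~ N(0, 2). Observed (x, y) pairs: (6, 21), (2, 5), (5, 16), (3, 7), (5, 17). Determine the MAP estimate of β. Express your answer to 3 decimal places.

β̂_MAP = 3.236

log p(β | y) = −Σ(yᵢ − βxᵢ)²/(2·1) − β²/(2·2) + const.
Setting the derivative to zero: Σxᵢ(yᵢ − βxᵢ)/1 − β/2 = 0, so β = Σxᵢyᵢ / (Σxᵢ² + σ²/τ²).
Σxᵢyᵢ = 6·21 + 2·5 + 5·16 + 3·7 + 5·17 = 322; Σxᵢ² = 99; σ²/τ² = 0.5.
β̂_MAP = 322 / (99 + 0.5) = 322/99.5 ≈ 3.236.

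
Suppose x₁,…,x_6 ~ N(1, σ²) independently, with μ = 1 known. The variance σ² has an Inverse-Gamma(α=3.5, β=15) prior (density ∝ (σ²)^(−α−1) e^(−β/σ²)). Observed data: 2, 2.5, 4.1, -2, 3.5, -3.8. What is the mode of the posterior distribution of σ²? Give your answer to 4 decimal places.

Sum of squared deviations about the known mean: SS = (2−1)² + (2.5−1)² + (4.1−1)² + (-2−1)² + (3.5−1)² + (-3.8−1)² = 51.15.
The Normal likelihood contributes (σ²)^(−n/2) exp(−SS/(2σ²)), so the posterior is Inverse-Gamma(α + n/2, β + SS/2) = Inverse-Gamma(6.5, 40.575).
The mode of Inverse-Gamma(a, b) is b/(a+1) = 40.575/7.5 ≈ 5.4100.

σ̂²_MAP = 5.4100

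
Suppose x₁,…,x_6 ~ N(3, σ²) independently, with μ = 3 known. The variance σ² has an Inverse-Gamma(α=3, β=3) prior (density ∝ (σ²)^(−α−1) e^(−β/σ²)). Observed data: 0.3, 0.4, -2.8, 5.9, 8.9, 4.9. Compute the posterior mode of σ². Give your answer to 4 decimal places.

Sum of squared deviations about the known mean: SS = (0.3−3)² + (0.4−3)² + (-2.8−3)² + (5.9−3)² + (8.9−3)² + (4.9−3)² = 94.52.
The Normal likelihood contributes (σ²)^(−n/2) exp(−SS/(2σ²)), so the posterior is Inverse-Gamma(α + n/2, β + SS/2) = Inverse-Gamma(6, 50.26).
The mode of Inverse-Gamma(a, b) is b/(a+1) = 50.26/7 ≈ 7.1800.

σ̂²_MAP = 7.1800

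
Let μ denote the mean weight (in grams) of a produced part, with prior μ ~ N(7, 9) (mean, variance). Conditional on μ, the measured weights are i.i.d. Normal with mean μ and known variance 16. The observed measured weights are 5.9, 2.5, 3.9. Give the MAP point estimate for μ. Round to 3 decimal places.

μ̂_MAP = 5.179

n = 3; x̄ = (5.9 + 2.5 + 3.9)/3 = 12.3/3 = 4.1.
For a Normal prior and Normal likelihood with known variance, the posterior is Normal; its mode equals its mean, the precision-weighted average.
Prior precision 1/σ₀² = 1/9; data precision n/σ² = 3/16 = 0.1875.
μ̂ = ((1/9)·7 + 0.1875·4.1) / (1/9 + 0.1875) = (2227/1440)/(43/144) = 2227/430 ≈ 5.179.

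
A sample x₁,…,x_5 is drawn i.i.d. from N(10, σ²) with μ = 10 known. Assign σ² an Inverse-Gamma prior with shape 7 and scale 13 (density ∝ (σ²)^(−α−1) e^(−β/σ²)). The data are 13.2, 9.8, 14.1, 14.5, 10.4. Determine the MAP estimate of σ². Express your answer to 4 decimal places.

Sum of squared deviations about the known mean: SS = (13.2−10)² + (9.8−10)² + (14.1−10)² + (14.5−10)² + (10.4−10)² = 47.5.
The Normal likelihood contributes (σ²)^(−n/2) exp(−SS/(2σ²)), so the posterior is Inverse-Gamma(α + n/2, β + SS/2) = Inverse-Gamma(9.5, 36.75).
The mode of Inverse-Gamma(a, b) is b/(a+1) = 36.75/10.5 ≈ 3.5000.

σ̂²_MAP = 3.5000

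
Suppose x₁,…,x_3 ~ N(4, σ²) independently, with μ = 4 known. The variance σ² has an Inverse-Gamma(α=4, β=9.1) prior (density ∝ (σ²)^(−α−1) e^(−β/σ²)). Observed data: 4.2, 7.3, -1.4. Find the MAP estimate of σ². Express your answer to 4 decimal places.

Sum of squared deviations about the known mean: SS = (4.2−4)² + (7.3−4)² + (-1.4−4)² = 40.09.
The Normal likelihood contributes (σ²)^(−n/2) exp(−SS/(2σ²)), so the posterior is Inverse-Gamma(α + n/2, β + SS/2) = Inverse-Gamma(5.5, 29.145).
The mode of Inverse-Gamma(a, b) is b/(a+1) = 29.145/6.5 ≈ 4.4838.

σ̂²_MAP = 4.4838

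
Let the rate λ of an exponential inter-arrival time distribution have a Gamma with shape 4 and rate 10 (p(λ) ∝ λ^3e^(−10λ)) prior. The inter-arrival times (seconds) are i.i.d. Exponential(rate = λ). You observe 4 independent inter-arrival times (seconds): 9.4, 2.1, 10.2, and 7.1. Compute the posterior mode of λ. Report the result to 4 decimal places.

λ̂_MAP = 0.1804

The Exponential(rate=λ) likelihood is ∝ λ^n e^(−λΣtᵢ). Here n = 4 and Σtᵢ = 9.4 + 2.1 + 10.2 + 7.1 = 28.8.
Posterior ∝ λ^3e^(−10λ) · λ^4e^(−28.8λ) = λ^7e^(−38.8λ), i.e. Gamma(8, 38.8).
Mode = (a−1)/b = 7/38.8 ≈ 0.1804.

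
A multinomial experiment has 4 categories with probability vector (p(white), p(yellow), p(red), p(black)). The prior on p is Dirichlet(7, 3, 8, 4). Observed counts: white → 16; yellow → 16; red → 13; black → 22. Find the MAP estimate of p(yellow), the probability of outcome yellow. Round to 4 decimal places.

The posterior is Dirichlet(αᵢ + nᵢ) = Dirichlet(23, 19, 21, 26).
For a Dirichlet(a₁,…,a_K) with all aᵢ > 1, the mode has j-th component (aⱼ − 1)/(Σaᵢ − K).
Here Σaᵢ = 89 and K = 4, so p(yellow) = (19 − 1)/(89 − 4) = 18/85 ≈ 0.2118.

MAP estimate of p(yellow) = 0.2118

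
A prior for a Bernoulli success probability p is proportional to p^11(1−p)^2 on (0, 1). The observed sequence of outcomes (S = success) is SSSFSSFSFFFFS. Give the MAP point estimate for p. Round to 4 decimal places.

The prior density ∝ p^11(1−p)^2 is the kernel of Beta(12, 3).
Data: 7 successes in 13 trials (from the sequence). The binomial likelihood contributes p^7(1−p)^6, so the posterior is Beta(12+7, 3+6) = Beta(19, 9).
For Beta(a, b) with a, b > 1 the mode is (a−1)/(a+b−2) = 18/26 ≈ 0.6923.

p̂_MAP = 0.6923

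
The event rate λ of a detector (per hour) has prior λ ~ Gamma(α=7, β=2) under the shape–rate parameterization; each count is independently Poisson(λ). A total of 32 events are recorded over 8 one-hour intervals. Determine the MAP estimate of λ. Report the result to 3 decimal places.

λ̂_MAP = 3.800

Σxᵢ = 32, n = 8.
Posterior ∝ λ^6e^(−2λ) · λ^32e^(−8λ) = λ^38e^(−10λ), i.e. Gamma(shape=39, rate=10).
The mode of a Gamma(a, b) with a ≥ 1 (shape–rate) is (a−1)/b = 38/10 ≈ 3.800.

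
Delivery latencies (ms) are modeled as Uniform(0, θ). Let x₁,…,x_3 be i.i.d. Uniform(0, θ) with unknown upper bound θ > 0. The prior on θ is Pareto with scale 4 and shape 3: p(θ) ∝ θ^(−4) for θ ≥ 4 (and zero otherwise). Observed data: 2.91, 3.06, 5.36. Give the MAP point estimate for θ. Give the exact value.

θ̂_MAP = 5.36

The Uniform(0, θ) likelihood is θ^(−n) for θ ≥ max(xᵢ), zero otherwise. Here max(xᵢ) = 5.36.
Posterior ∝ θ^(−4) · θ^(−3) = θ^(−7) on θ ≥ max(4, 5.36) = 5.36.
This density is strictly decreasing in θ, so the posterior mode lies at the lower boundary of the support.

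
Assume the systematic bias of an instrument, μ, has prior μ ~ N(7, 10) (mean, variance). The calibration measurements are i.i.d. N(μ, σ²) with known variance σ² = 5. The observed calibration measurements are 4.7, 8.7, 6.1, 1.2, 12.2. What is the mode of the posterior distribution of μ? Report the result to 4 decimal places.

μ̂_MAP = 6.6182

n = 5; x̄ = (4.7 + 8.7 + 6.1 + 1.2 + 12.2)/5 = 32.9/5 = 6.58.
For a Normal prior and Normal likelihood with known variance, the posterior is Normal; its mode equals its mean, the precision-weighted average.
Prior precision 1/σ₀² = 1/10 = 0.1; data precision n/σ² = 5/5 = 1.
μ̂ = (0.1·7 + 1·6.58) / (0.1 + 1) = 7.28/1.1 = 364/55 ≈ 6.6182.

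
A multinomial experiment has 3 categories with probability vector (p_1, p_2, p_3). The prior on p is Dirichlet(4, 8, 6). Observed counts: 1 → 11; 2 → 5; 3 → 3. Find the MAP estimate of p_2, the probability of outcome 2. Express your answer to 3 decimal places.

The posterior is Dirichlet(αᵢ + nᵢ) = Dirichlet(15, 13, 9).
For a Dirichlet(a₁,…,a_K) with all aᵢ > 1, the mode has j-th component (aⱼ − 1)/(Σaᵢ − K).
Here Σaᵢ = 37 and K = 3, so p_2 = (13 − 1)/(37 − 3) = 12/34 ≈ 0.353.

MAP estimate: 0.353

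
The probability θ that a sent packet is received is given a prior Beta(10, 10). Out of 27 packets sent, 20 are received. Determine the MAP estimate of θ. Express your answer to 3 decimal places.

θ̂_MAP = 0.644

Prior: Beta(10, 10).
Data: 20 successes in 27 trials. The binomial likelihood contributes θ^20(1−θ)^7, so the posterior is Beta(10+20, 10+7) = Beta(30, 17).
For Beta(a, b) with a, b > 1 the mode is (a−1)/(a+b−2) = 29/45 ≈ 0.644.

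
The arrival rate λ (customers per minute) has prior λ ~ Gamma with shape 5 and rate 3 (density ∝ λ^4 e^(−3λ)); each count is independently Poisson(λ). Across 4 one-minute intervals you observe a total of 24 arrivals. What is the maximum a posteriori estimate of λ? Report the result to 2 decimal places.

λ̂_MAP = 4.00

Σxᵢ = 24, n = 4.
Posterior ∝ λ^4e^(−3λ) · λ^24e^(−4λ) = λ^28e^(−7λ), i.e. Gamma(shape=29, rate=7).
The mode of a Gamma(a, b) with a ≥ 1 (shape–rate) is (a−1)/b = 28/7 ≈ 4.00.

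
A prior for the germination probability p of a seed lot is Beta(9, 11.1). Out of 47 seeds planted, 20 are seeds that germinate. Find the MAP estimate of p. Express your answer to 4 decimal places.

Prior: Beta(9, 11.1).
Data: 20 successes in 47 trials. The binomial likelihood contributes p^20(1−p)^27, so the posterior is Beta(9+20, 11.1+27) = Beta(29, 38.1).
For Beta(a, b) with a, b > 1 the mode is (a−1)/(a+b−2) = 28/65.1 ≈ 0.4301.

p̂_MAP = 0.4301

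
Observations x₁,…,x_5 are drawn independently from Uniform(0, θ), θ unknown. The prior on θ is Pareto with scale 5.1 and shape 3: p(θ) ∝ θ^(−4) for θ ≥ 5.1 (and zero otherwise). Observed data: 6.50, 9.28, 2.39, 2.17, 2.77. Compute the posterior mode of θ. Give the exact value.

θ̂_MAP = 9.28

The Uniform(0, θ) likelihood is θ^(−n) for θ ≥ max(xᵢ), zero otherwise. Here max(xᵢ) = 9.28.
Posterior ∝ θ^(−4) · θ^(−5) = θ^(−9) on θ ≥ max(5.1, 9.28) = 9.28.
This density is strictly decreasing in θ, so the posterior mode lies at the lower boundary of the support.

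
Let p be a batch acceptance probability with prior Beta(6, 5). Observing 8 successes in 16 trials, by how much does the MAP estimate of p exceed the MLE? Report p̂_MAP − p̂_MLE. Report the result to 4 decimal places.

MAP − MLE = 0.0200

Posterior is Beta(14, 13); MAP = (14−1)/(27−2) = 13/25 ≈ 0.52000.
MLE ignores the prior: p̂_MLE = k/n = 8/16 ≈ 0.50000.
Difference = 13/25 − 8/16 = 1/50 ≈ 0.0200.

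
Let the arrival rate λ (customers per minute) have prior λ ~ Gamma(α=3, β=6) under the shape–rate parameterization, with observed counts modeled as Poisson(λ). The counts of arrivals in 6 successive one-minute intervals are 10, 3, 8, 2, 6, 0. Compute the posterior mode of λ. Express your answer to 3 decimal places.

Σxᵢ = 10+3+8+2+6+0 = 29, with n = 6.
Posterior ∝ λ^2e^(−6λ) · λ^29e^(−6λ) = λ^31e^(−12λ), i.e. Gamma(shape=32, rate=12).
The mode of a Gamma(a, b) with a ≥ 1 (shape–rate) is (a−1)/b = 31/12 ≈ 2.583.

λ̂_MAP = 2.583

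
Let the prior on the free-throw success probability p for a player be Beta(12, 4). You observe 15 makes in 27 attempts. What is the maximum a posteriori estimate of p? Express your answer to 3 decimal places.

p̂_MAP = 0.634

Prior: Beta(12, 4).
Data: 15 successes in 27 trials. The binomial likelihood contributes p^15(1−p)^12, so the posterior is Beta(12+15, 4+12) = Beta(27, 16).
For Beta(a, b) with a, b > 1 the mode is (a−1)/(a+b−2) = 26/41 ≈ 0.634.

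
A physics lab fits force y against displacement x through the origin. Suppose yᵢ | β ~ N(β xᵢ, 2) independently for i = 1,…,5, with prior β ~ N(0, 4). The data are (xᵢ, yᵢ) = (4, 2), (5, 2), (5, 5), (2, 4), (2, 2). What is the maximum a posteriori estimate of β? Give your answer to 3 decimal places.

log p(β | y) = −Σ(yᵢ − βxᵢ)²/(2·2) − β²/(2·4) + const.
Setting the derivative to zero: Σxᵢ(yᵢ − βxᵢ)/2 − β/4 = 0, so β = Σxᵢyᵢ / (Σxᵢ² + σ²/τ²).
Σxᵢyᵢ = 4·2 + 5·2 + 5·5 + 2·4 + 2·2 = 55; Σxᵢ² = 74; σ²/τ² = 0.5.
β̂_MAP = 55 / (74 + 0.5) = 55/74.5 ≈ 0.738.

β̂_MAP = 0.738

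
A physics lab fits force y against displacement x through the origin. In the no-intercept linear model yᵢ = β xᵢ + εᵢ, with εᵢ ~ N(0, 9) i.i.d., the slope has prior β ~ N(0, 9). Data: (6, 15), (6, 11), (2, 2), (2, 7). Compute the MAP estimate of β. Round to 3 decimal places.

β̂_MAP = 2.148

log p(β | y) = −Σ(yᵢ − βxᵢ)²/(2·9) − β²/(2·9) + const.
Setting the derivative to zero: Σxᵢ(yᵢ − βxᵢ)/9 − β/9 = 0, so β = Σxᵢyᵢ / (Σxᵢ² + σ²/τ²).
Σxᵢyᵢ = 6·15 + 6·11 + 2·2 + 2·7 = 174; Σxᵢ² = 80; σ²/τ² = 1.
β̂_MAP = 174 / (80 + 1) = 174/81 ≈ 2.148.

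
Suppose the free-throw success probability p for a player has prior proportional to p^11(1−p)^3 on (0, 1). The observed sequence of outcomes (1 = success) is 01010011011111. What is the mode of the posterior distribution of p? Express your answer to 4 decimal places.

The prior density ∝ p^11(1−p)^3 is the kernel of Beta(12, 4).
Data: 9 successes in 14 trials (from the sequence). The binomial likelihood contributes p^9(1−p)^5, so the posterior is Beta(12+9, 4+5) = Beta(21, 9).
For Beta(a, b) with a, b > 1 the mode is (a−1)/(a+b−2) = 20/28 ≈ 0.7143.

p̂_MAP = 0.7143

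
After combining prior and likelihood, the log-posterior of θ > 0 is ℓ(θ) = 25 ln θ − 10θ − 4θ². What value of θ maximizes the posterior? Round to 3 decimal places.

ℓ'(θ) = 25/θ − 10 − 8θ. Setting this to zero and multiplying by θ: 8θ² + 10θ − 25 = 0.
θ = (−10 + √(10² + 4·8·25)) / (2·8) = (−10 + √900) / 16 = (−10 + 30)/16 = 5/4.
ℓ''(θ) = −25/θ² − 8 < 0, confirming a maximum.

θ̂_MAP = 1.250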